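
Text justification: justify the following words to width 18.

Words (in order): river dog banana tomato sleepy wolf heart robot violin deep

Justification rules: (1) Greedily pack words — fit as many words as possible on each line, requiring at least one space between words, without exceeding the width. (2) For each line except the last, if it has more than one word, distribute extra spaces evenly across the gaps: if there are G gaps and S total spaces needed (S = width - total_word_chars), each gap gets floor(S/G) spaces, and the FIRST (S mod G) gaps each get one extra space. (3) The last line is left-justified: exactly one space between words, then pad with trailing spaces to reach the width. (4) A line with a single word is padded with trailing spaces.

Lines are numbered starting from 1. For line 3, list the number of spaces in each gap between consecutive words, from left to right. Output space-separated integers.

Line 1: ['river', 'dog', 'banana'] (min_width=16, slack=2)
Line 2: ['tomato', 'sleepy', 'wolf'] (min_width=18, slack=0)
Line 3: ['heart', 'robot', 'violin'] (min_width=18, slack=0)
Line 4: ['deep'] (min_width=4, slack=14)

Answer: 1 1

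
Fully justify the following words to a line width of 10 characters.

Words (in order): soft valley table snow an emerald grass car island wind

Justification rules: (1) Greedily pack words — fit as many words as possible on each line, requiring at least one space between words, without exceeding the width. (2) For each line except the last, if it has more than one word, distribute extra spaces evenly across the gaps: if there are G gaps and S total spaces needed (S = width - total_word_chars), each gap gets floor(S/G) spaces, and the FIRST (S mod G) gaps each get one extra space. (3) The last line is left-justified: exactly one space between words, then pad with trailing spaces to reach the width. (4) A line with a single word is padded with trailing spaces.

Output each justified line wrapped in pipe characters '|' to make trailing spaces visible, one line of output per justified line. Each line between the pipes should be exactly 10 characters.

Answer: |soft      |
|valley    |
|table snow|
|an emerald|
|grass  car|
|island    |
|wind      |

Derivation:
Line 1: ['soft'] (min_width=4, slack=6)
Line 2: ['valley'] (min_width=6, slack=4)
Line 3: ['table', 'snow'] (min_width=10, slack=0)
Line 4: ['an', 'emerald'] (min_width=10, slack=0)
Line 5: ['grass', 'car'] (min_width=9, slack=1)
Line 6: ['island'] (min_width=6, slack=4)
Line 7: ['wind'] (min_width=4, slack=6)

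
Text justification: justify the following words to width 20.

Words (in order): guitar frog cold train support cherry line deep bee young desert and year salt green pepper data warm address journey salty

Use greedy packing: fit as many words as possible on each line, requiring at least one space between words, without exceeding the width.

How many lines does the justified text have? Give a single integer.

Answer: 7

Derivation:
Line 1: ['guitar', 'frog', 'cold'] (min_width=16, slack=4)
Line 2: ['train', 'support', 'cherry'] (min_width=20, slack=0)
Line 3: ['line', 'deep', 'bee', 'young'] (min_width=19, slack=1)
Line 4: ['desert', 'and', 'year', 'salt'] (min_width=20, slack=0)
Line 5: ['green', 'pepper', 'data'] (min_width=17, slack=3)
Line 6: ['warm', 'address', 'journey'] (min_width=20, slack=0)
Line 7: ['salty'] (min_width=5, slack=15)
Total lines: 7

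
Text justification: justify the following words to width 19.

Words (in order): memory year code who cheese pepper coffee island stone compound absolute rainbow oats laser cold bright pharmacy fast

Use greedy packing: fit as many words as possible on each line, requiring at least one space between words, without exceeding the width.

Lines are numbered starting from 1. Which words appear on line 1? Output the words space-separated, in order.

Answer: memory year code

Derivation:
Line 1: ['memory', 'year', 'code'] (min_width=16, slack=3)
Line 2: ['who', 'cheese', 'pepper'] (min_width=17, slack=2)
Line 3: ['coffee', 'island', 'stone'] (min_width=19, slack=0)
Line 4: ['compound', 'absolute'] (min_width=17, slack=2)
Line 5: ['rainbow', 'oats', 'laser'] (min_width=18, slack=1)
Line 6: ['cold', 'bright'] (min_width=11, slack=8)
Line 7: ['pharmacy', 'fast'] (min_width=13, slack=6)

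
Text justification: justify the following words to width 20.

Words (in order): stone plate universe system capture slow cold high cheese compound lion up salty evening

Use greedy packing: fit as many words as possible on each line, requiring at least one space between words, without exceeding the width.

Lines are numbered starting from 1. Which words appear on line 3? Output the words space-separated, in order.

Answer: cold high cheese

Derivation:
Line 1: ['stone', 'plate', 'universe'] (min_width=20, slack=0)
Line 2: ['system', 'capture', 'slow'] (min_width=19, slack=1)
Line 3: ['cold', 'high', 'cheese'] (min_width=16, slack=4)
Line 4: ['compound', 'lion', 'up'] (min_width=16, slack=4)
Line 5: ['salty', 'evening'] (min_width=13, slack=7)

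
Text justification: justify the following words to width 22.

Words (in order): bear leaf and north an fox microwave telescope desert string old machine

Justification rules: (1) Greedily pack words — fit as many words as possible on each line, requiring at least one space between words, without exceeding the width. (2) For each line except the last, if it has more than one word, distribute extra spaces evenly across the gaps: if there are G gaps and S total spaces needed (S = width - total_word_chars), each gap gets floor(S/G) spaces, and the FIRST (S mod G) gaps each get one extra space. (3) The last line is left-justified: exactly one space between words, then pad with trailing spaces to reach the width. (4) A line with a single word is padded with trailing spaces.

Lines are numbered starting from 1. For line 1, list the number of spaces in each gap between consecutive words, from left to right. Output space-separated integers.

Answer: 1 1 1 1

Derivation:
Line 1: ['bear', 'leaf', 'and', 'north', 'an'] (min_width=22, slack=0)
Line 2: ['fox', 'microwave'] (min_width=13, slack=9)
Line 3: ['telescope', 'desert'] (min_width=16, slack=6)
Line 4: ['string', 'old', 'machine'] (min_width=18, slack=4)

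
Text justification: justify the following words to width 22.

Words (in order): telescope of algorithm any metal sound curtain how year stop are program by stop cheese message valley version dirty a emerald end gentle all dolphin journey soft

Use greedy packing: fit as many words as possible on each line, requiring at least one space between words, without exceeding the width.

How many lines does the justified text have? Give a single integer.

Line 1: ['telescope', 'of', 'algorithm'] (min_width=22, slack=0)
Line 2: ['any', 'metal', 'sound'] (min_width=15, slack=7)
Line 3: ['curtain', 'how', 'year', 'stop'] (min_width=21, slack=1)
Line 4: ['are', 'program', 'by', 'stop'] (min_width=19, slack=3)
Line 5: ['cheese', 'message', 'valley'] (min_width=21, slack=1)
Line 6: ['version', 'dirty', 'a'] (min_width=15, slack=7)
Line 7: ['emerald', 'end', 'gentle', 'all'] (min_width=22, slack=0)
Line 8: ['dolphin', 'journey', 'soft'] (min_width=20, slack=2)
Total lines: 8

Answer: 8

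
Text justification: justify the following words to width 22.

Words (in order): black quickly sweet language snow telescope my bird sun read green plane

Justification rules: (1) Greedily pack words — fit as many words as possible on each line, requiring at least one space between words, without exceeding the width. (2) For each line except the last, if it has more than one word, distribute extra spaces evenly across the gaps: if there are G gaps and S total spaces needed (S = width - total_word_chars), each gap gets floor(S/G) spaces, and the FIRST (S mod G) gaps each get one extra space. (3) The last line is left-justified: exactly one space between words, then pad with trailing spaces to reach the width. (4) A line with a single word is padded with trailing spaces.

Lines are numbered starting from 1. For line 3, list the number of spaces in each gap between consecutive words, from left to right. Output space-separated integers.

Line 1: ['black', 'quickly', 'sweet'] (min_width=19, slack=3)
Line 2: ['language', 'snow'] (min_width=13, slack=9)
Line 3: ['telescope', 'my', 'bird', 'sun'] (min_width=21, slack=1)
Line 4: ['read', 'green', 'plane'] (min_width=16, slack=6)

Answer: 2 1 1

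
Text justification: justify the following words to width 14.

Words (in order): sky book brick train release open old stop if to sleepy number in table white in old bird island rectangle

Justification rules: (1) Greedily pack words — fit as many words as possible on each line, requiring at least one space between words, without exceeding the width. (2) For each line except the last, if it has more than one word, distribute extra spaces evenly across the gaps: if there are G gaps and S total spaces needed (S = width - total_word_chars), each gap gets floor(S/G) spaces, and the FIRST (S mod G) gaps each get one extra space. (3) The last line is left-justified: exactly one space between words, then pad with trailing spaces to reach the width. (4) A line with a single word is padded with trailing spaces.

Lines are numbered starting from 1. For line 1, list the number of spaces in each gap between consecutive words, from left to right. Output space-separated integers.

Line 1: ['sky', 'book', 'brick'] (min_width=14, slack=0)
Line 2: ['train', 'release'] (min_width=13, slack=1)
Line 3: ['open', 'old', 'stop'] (min_width=13, slack=1)
Line 4: ['if', 'to', 'sleepy'] (min_width=12, slack=2)
Line 5: ['number', 'in'] (min_width=9, slack=5)
Line 6: ['table', 'white', 'in'] (min_width=14, slack=0)
Line 7: ['old', 'bird'] (min_width=8, slack=6)
Line 8: ['island'] (min_width=6, slack=8)
Line 9: ['rectangle'] (min_width=9, slack=5)

Answer: 1 1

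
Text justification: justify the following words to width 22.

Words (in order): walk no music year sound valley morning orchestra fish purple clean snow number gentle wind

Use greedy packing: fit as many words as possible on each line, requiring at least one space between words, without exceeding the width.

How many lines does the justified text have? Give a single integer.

Answer: 5

Derivation:
Line 1: ['walk', 'no', 'music', 'year'] (min_width=18, slack=4)
Line 2: ['sound', 'valley', 'morning'] (min_width=20, slack=2)
Line 3: ['orchestra', 'fish', 'purple'] (min_width=21, slack=1)
Line 4: ['clean', 'snow', 'number'] (min_width=17, slack=5)
Line 5: ['gentle', 'wind'] (min_width=11, slack=11)
Total lines: 5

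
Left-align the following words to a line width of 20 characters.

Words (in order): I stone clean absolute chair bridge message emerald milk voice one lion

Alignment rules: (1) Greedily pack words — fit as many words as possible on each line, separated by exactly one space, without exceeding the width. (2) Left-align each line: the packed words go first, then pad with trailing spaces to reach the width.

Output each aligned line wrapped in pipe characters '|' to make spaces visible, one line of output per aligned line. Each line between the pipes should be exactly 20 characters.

Line 1: ['I', 'stone', 'clean'] (min_width=13, slack=7)
Line 2: ['absolute', 'chair'] (min_width=14, slack=6)
Line 3: ['bridge', 'message'] (min_width=14, slack=6)
Line 4: ['emerald', 'milk', 'voice'] (min_width=18, slack=2)
Line 5: ['one', 'lion'] (min_width=8, slack=12)

Answer: |I stone clean       |
|absolute chair      |
|bridge message      |
|emerald milk voice  |
|one lion            |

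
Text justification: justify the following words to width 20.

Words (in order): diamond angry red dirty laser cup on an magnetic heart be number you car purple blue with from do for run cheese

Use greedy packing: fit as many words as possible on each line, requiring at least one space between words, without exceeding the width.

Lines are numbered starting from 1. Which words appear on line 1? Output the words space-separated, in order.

Line 1: ['diamond', 'angry', 'red'] (min_width=17, slack=3)
Line 2: ['dirty', 'laser', 'cup', 'on'] (min_width=18, slack=2)
Line 3: ['an', 'magnetic', 'heart', 'be'] (min_width=20, slack=0)
Line 4: ['number', 'you', 'car'] (min_width=14, slack=6)
Line 5: ['purple', 'blue', 'with'] (min_width=16, slack=4)
Line 6: ['from', 'do', 'for', 'run'] (min_width=15, slack=5)
Line 7: ['cheese'] (min_width=6, slack=14)

Answer: diamond angry red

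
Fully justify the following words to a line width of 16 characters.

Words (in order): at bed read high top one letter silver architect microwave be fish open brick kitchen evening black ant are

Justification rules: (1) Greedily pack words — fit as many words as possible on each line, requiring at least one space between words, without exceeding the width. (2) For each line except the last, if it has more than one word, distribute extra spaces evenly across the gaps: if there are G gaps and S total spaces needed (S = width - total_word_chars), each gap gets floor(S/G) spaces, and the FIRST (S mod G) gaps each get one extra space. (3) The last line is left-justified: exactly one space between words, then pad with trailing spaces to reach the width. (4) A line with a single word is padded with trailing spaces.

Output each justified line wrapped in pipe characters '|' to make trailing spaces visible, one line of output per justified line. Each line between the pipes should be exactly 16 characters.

Line 1: ['at', 'bed', 'read', 'high'] (min_width=16, slack=0)
Line 2: ['top', 'one', 'letter'] (min_width=14, slack=2)
Line 3: ['silver', 'architect'] (min_width=16, slack=0)
Line 4: ['microwave', 'be'] (min_width=12, slack=4)
Line 5: ['fish', 'open', 'brick'] (min_width=15, slack=1)
Line 6: ['kitchen', 'evening'] (min_width=15, slack=1)
Line 7: ['black', 'ant', 'are'] (min_width=13, slack=3)

Answer: |at bed read high|
|top  one  letter|
|silver architect|
|microwave     be|
|fish  open brick|
|kitchen  evening|
|black ant are   |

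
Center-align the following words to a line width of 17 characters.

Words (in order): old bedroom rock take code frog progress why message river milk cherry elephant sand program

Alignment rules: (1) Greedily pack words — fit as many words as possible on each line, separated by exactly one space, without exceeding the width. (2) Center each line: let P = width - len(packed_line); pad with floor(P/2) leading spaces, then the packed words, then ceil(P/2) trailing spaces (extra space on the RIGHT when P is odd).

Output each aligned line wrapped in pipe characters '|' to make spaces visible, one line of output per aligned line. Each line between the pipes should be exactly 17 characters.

Line 1: ['old', 'bedroom', 'rock'] (min_width=16, slack=1)
Line 2: ['take', 'code', 'frog'] (min_width=14, slack=3)
Line 3: ['progress', 'why'] (min_width=12, slack=5)
Line 4: ['message', 'river'] (min_width=13, slack=4)
Line 5: ['milk', 'cherry'] (min_width=11, slack=6)
Line 6: ['elephant', 'sand'] (min_width=13, slack=4)
Line 7: ['program'] (min_width=7, slack=10)

Answer: |old bedroom rock |
| take code frog  |
|  progress why   |
|  message river  |
|   milk cherry   |
|  elephant sand  |
|     program     |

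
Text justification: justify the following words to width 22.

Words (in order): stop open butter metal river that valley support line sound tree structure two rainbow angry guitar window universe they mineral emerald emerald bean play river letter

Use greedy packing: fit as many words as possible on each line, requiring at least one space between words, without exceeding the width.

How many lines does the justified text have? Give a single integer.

Line 1: ['stop', 'open', 'butter', 'metal'] (min_width=22, slack=0)
Line 2: ['river', 'that', 'valley'] (min_width=17, slack=5)
Line 3: ['support', 'line', 'sound'] (min_width=18, slack=4)
Line 4: ['tree', 'structure', 'two'] (min_width=18, slack=4)
Line 5: ['rainbow', 'angry', 'guitar'] (min_width=20, slack=2)
Line 6: ['window', 'universe', 'they'] (min_width=20, slack=2)
Line 7: ['mineral', 'emerald'] (min_width=15, slack=7)
Line 8: ['emerald', 'bean', 'play'] (min_width=17, slack=5)
Line 9: ['river', 'letter'] (min_width=12, slack=10)
Total lines: 9

Answer: 9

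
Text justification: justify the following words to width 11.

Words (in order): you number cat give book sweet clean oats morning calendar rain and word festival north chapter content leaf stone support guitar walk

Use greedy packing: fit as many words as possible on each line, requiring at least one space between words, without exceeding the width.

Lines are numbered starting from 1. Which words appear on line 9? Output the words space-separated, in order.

Answer: festival

Derivation:
Line 1: ['you', 'number'] (min_width=10, slack=1)
Line 2: ['cat', 'give'] (min_width=8, slack=3)
Line 3: ['book', 'sweet'] (min_width=10, slack=1)
Line 4: ['clean', 'oats'] (min_width=10, slack=1)
Line 5: ['morning'] (min_width=7, slack=4)
Line 6: ['calendar'] (min_width=8, slack=3)
Line 7: ['rain', 'and'] (min_width=8, slack=3)
Line 8: ['word'] (min_width=4, slack=7)
Line 9: ['festival'] (min_width=8, slack=3)
Line 10: ['north'] (min_width=5, slack=6)
Line 11: ['chapter'] (min_width=7, slack=4)
Line 12: ['content'] (min_width=7, slack=4)
Line 13: ['leaf', 'stone'] (min_width=10, slack=1)
Line 14: ['support'] (min_width=7, slack=4)
Line 15: ['guitar', 'walk'] (min_width=11, slack=0)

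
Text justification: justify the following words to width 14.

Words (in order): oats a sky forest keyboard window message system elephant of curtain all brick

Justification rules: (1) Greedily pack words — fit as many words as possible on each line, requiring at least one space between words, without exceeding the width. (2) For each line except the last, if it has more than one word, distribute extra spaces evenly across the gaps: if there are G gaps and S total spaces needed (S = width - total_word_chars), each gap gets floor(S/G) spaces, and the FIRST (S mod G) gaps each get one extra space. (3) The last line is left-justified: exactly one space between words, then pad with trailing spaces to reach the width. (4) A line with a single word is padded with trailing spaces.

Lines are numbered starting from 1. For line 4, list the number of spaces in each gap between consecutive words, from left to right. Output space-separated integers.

Answer: 1

Derivation:
Line 1: ['oats', 'a', 'sky'] (min_width=10, slack=4)
Line 2: ['forest'] (min_width=6, slack=8)
Line 3: ['keyboard'] (min_width=8, slack=6)
Line 4: ['window', 'message'] (min_width=14, slack=0)
Line 5: ['system'] (min_width=6, slack=8)
Line 6: ['elephant', 'of'] (min_width=11, slack=3)
Line 7: ['curtain', 'all'] (min_width=11, slack=3)
Line 8: ['brick'] (min_width=5, slack=9)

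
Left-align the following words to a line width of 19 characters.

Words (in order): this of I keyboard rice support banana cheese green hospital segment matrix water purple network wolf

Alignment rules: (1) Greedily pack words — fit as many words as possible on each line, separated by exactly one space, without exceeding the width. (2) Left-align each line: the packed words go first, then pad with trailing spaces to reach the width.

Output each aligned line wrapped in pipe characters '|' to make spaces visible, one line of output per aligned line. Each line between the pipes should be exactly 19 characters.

Line 1: ['this', 'of', 'I', 'keyboard'] (min_width=18, slack=1)
Line 2: ['rice', 'support', 'banana'] (min_width=19, slack=0)
Line 3: ['cheese', 'green'] (min_width=12, slack=7)
Line 4: ['hospital', 'segment'] (min_width=16, slack=3)
Line 5: ['matrix', 'water', 'purple'] (min_width=19, slack=0)
Line 6: ['network', 'wolf'] (min_width=12, slack=7)

Answer: |this of I keyboard |
|rice support banana|
|cheese green       |
|hospital segment   |
|matrix water purple|
|network wolf       |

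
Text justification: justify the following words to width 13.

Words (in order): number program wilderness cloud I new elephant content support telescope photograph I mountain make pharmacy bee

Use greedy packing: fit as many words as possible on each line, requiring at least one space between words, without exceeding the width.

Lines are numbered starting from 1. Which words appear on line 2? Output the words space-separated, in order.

Answer: program

Derivation:
Line 1: ['number'] (min_width=6, slack=7)
Line 2: ['program'] (min_width=7, slack=6)
Line 3: ['wilderness'] (min_width=10, slack=3)
Line 4: ['cloud', 'I', 'new'] (min_width=11, slack=2)
Line 5: ['elephant'] (min_width=8, slack=5)
Line 6: ['content'] (min_width=7, slack=6)
Line 7: ['support'] (min_width=7, slack=6)
Line 8: ['telescope'] (min_width=9, slack=4)
Line 9: ['photograph', 'I'] (min_width=12, slack=1)
Line 10: ['mountain', 'make'] (min_width=13, slack=0)
Line 11: ['pharmacy', 'bee'] (min_width=12, slack=1)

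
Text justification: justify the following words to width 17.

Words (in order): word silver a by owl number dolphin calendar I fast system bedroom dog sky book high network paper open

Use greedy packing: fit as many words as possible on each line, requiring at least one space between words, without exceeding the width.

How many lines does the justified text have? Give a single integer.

Line 1: ['word', 'silver', 'a', 'by'] (min_width=16, slack=1)
Line 2: ['owl', 'number'] (min_width=10, slack=7)
Line 3: ['dolphin', 'calendar'] (min_width=16, slack=1)
Line 4: ['I', 'fast', 'system'] (min_width=13, slack=4)
Line 5: ['bedroom', 'dog', 'sky'] (min_width=15, slack=2)
Line 6: ['book', 'high', 'network'] (min_width=17, slack=0)
Line 7: ['paper', 'open'] (min_width=10, slack=7)
Total lines: 7

Answer: 7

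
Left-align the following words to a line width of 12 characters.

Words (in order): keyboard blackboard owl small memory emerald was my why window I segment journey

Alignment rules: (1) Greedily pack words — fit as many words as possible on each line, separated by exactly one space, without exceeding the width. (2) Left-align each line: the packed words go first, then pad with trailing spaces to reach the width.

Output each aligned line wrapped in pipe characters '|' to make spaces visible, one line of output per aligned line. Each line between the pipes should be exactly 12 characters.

Answer: |keyboard    |
|blackboard  |
|owl small   |
|memory      |
|emerald was |
|my why      |
|window I    |
|segment     |
|journey     |

Derivation:
Line 1: ['keyboard'] (min_width=8, slack=4)
Line 2: ['blackboard'] (min_width=10, slack=2)
Line 3: ['owl', 'small'] (min_width=9, slack=3)
Line 4: ['memory'] (min_width=6, slack=6)
Line 5: ['emerald', 'was'] (min_width=11, slack=1)
Line 6: ['my', 'why'] (min_width=6, slack=6)
Line 7: ['window', 'I'] (min_width=8, slack=4)
Line 8: ['segment'] (min_width=7, slack=5)
Line 9: ['journey'] (min_width=7, slack=5)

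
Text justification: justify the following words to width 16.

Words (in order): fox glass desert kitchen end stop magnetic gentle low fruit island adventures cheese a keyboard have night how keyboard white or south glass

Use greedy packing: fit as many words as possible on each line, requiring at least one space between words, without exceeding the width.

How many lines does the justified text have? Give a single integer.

Answer: 10

Derivation:
Line 1: ['fox', 'glass', 'desert'] (min_width=16, slack=0)
Line 2: ['kitchen', 'end', 'stop'] (min_width=16, slack=0)
Line 3: ['magnetic', 'gentle'] (min_width=15, slack=1)
Line 4: ['low', 'fruit', 'island'] (min_width=16, slack=0)
Line 5: ['adventures'] (min_width=10, slack=6)
Line 6: ['cheese', 'a'] (min_width=8, slack=8)
Line 7: ['keyboard', 'have'] (min_width=13, slack=3)
Line 8: ['night', 'how'] (min_width=9, slack=7)
Line 9: ['keyboard', 'white'] (min_width=14, slack=2)
Line 10: ['or', 'south', 'glass'] (min_width=14, slack=2)
Total lines: 10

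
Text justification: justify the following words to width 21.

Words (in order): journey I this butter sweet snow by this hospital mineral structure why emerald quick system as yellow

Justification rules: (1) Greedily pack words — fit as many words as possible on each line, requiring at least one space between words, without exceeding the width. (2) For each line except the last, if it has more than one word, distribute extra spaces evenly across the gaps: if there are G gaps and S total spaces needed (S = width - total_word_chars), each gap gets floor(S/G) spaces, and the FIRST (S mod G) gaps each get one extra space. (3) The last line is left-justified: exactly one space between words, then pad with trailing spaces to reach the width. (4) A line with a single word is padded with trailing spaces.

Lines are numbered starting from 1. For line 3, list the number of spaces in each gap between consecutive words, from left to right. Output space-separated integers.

Line 1: ['journey', 'I', 'this', 'butter'] (min_width=21, slack=0)
Line 2: ['sweet', 'snow', 'by', 'this'] (min_width=18, slack=3)
Line 3: ['hospital', 'mineral'] (min_width=16, slack=5)
Line 4: ['structure', 'why', 'emerald'] (min_width=21, slack=0)
Line 5: ['quick', 'system', 'as'] (min_width=15, slack=6)
Line 6: ['yellow'] (min_width=6, slack=15)

Answer: 6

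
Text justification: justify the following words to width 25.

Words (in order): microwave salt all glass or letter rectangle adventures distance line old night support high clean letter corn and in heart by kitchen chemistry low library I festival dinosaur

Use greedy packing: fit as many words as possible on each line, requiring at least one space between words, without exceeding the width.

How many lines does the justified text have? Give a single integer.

Answer: 8

Derivation:
Line 1: ['microwave', 'salt', 'all', 'glass'] (min_width=24, slack=1)
Line 2: ['or', 'letter', 'rectangle'] (min_width=19, slack=6)
Line 3: ['adventures', 'distance', 'line'] (min_width=24, slack=1)
Line 4: ['old', 'night', 'support', 'high'] (min_width=22, slack=3)
Line 5: ['clean', 'letter', 'corn', 'and', 'in'] (min_width=24, slack=1)
Line 6: ['heart', 'by', 'kitchen'] (min_width=16, slack=9)
Line 7: ['chemistry', 'low', 'library', 'I'] (min_width=23, slack=2)
Line 8: ['festival', 'dinosaur'] (min_width=17, slack=8)
Total lines: 8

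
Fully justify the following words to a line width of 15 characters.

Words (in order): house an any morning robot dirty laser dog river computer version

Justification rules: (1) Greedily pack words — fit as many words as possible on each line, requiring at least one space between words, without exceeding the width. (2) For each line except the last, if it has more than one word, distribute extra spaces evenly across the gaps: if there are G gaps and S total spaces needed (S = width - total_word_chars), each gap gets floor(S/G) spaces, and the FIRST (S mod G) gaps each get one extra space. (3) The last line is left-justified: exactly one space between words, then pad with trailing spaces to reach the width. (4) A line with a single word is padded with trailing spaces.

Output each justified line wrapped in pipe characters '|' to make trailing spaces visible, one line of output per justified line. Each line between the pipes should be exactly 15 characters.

Line 1: ['house', 'an', 'any'] (min_width=12, slack=3)
Line 2: ['morning', 'robot'] (min_width=13, slack=2)
Line 3: ['dirty', 'laser', 'dog'] (min_width=15, slack=0)
Line 4: ['river', 'computer'] (min_width=14, slack=1)
Line 5: ['version'] (min_width=7, slack=8)

Answer: |house   an  any|
|morning   robot|
|dirty laser dog|
|river  computer|
|version        |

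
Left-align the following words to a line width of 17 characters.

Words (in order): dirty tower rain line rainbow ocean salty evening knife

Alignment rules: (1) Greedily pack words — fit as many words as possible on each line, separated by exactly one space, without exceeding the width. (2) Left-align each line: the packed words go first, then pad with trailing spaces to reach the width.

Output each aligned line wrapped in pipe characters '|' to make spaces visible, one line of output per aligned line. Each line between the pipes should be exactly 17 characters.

Line 1: ['dirty', 'tower', 'rain'] (min_width=16, slack=1)
Line 2: ['line', 'rainbow'] (min_width=12, slack=5)
Line 3: ['ocean', 'salty'] (min_width=11, slack=6)
Line 4: ['evening', 'knife'] (min_width=13, slack=4)

Answer: |dirty tower rain |
|line rainbow     |
|ocean salty      |
|evening knife    |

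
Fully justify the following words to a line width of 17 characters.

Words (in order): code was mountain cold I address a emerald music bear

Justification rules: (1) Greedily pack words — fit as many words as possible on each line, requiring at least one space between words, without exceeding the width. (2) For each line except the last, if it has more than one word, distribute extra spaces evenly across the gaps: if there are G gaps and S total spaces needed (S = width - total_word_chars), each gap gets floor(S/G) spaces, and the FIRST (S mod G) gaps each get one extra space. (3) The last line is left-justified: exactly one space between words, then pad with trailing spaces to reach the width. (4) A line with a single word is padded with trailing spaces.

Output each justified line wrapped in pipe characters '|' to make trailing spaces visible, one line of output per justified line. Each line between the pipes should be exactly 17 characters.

Line 1: ['code', 'was', 'mountain'] (min_width=17, slack=0)
Line 2: ['cold', 'I', 'address', 'a'] (min_width=16, slack=1)
Line 3: ['emerald', 'music'] (min_width=13, slack=4)
Line 4: ['bear'] (min_width=4, slack=13)

Answer: |code was mountain|
|cold  I address a|
|emerald     music|
|bear             |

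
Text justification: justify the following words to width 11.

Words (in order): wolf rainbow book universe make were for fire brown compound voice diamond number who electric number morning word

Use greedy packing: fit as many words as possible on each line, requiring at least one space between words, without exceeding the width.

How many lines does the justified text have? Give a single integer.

Answer: 15

Derivation:
Line 1: ['wolf'] (min_width=4, slack=7)
Line 2: ['rainbow'] (min_width=7, slack=4)
Line 3: ['book'] (min_width=4, slack=7)
Line 4: ['universe'] (min_width=8, slack=3)
Line 5: ['make', 'were'] (min_width=9, slack=2)
Line 6: ['for', 'fire'] (min_width=8, slack=3)
Line 7: ['brown'] (min_width=5, slack=6)
Line 8: ['compound'] (min_width=8, slack=3)
Line 9: ['voice'] (min_width=5, slack=6)
Line 10: ['diamond'] (min_width=7, slack=4)
Line 11: ['number', 'who'] (min_width=10, slack=1)
Line 12: ['electric'] (min_width=8, slack=3)
Line 13: ['number'] (min_width=6, slack=5)
Line 14: ['morning'] (min_width=7, slack=4)
Line 15: ['word'] (min_width=4, slack=7)
Total lines: 15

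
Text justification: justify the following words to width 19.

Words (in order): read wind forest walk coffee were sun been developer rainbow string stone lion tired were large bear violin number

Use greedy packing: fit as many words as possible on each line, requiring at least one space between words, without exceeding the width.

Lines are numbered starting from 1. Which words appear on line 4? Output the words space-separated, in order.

Answer: rainbow string

Derivation:
Line 1: ['read', 'wind', 'forest'] (min_width=16, slack=3)
Line 2: ['walk', 'coffee', 'were'] (min_width=16, slack=3)
Line 3: ['sun', 'been', 'developer'] (min_width=18, slack=1)
Line 4: ['rainbow', 'string'] (min_width=14, slack=5)
Line 5: ['stone', 'lion', 'tired'] (min_width=16, slack=3)
Line 6: ['were', 'large', 'bear'] (min_width=15, slack=4)
Line 7: ['violin', 'number'] (min_width=13, slack=6)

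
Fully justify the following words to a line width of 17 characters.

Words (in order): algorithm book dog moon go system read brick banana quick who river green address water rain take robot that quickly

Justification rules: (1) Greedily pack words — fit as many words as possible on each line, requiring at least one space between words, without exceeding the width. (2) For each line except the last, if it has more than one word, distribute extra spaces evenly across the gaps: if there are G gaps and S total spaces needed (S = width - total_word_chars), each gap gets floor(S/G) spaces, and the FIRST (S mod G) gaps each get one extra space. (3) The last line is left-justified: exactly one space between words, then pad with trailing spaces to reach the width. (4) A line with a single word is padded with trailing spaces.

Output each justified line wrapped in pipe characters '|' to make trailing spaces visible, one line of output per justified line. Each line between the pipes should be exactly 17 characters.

Line 1: ['algorithm', 'book'] (min_width=14, slack=3)
Line 2: ['dog', 'moon', 'go'] (min_width=11, slack=6)
Line 3: ['system', 'read', 'brick'] (min_width=17, slack=0)
Line 4: ['banana', 'quick', 'who'] (min_width=16, slack=1)
Line 5: ['river', 'green'] (min_width=11, slack=6)
Line 6: ['address', 'water'] (min_width=13, slack=4)
Line 7: ['rain', 'take', 'robot'] (min_width=15, slack=2)
Line 8: ['that', 'quickly'] (min_width=12, slack=5)

Answer: |algorithm    book|
|dog    moon    go|
|system read brick|
|banana  quick who|
|river       green|
|address     water|
|rain  take  robot|
|that quickly     |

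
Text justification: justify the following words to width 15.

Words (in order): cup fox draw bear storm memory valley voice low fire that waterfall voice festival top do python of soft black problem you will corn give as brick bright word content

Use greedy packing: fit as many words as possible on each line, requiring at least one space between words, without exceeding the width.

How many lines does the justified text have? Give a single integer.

Line 1: ['cup', 'fox', 'draw'] (min_width=12, slack=3)
Line 2: ['bear', 'storm'] (min_width=10, slack=5)
Line 3: ['memory', 'valley'] (min_width=13, slack=2)
Line 4: ['voice', 'low', 'fire'] (min_width=14, slack=1)
Line 5: ['that', 'waterfall'] (min_width=14, slack=1)
Line 6: ['voice', 'festival'] (min_width=14, slack=1)
Line 7: ['top', 'do', 'python'] (min_width=13, slack=2)
Line 8: ['of', 'soft', 'black'] (min_width=13, slack=2)
Line 9: ['problem', 'you'] (min_width=11, slack=4)
Line 10: ['will', 'corn', 'give'] (min_width=14, slack=1)
Line 11: ['as', 'brick', 'bright'] (min_width=15, slack=0)
Line 12: ['word', 'content'] (min_width=12, slack=3)
Total lines: 12

Answer: 12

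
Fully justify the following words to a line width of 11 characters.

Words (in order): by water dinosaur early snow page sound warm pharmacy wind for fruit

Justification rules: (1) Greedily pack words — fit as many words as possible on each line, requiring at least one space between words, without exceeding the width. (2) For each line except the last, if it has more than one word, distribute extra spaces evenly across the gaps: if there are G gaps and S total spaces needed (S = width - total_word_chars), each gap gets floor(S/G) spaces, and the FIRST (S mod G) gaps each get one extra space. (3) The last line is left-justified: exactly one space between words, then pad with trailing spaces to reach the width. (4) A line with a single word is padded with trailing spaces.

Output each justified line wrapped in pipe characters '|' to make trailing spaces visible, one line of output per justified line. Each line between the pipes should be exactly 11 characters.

Line 1: ['by', 'water'] (min_width=8, slack=3)
Line 2: ['dinosaur'] (min_width=8, slack=3)
Line 3: ['early', 'snow'] (min_width=10, slack=1)
Line 4: ['page', 'sound'] (min_width=10, slack=1)
Line 5: ['warm'] (min_width=4, slack=7)
Line 6: ['pharmacy'] (min_width=8, slack=3)
Line 7: ['wind', 'for'] (min_width=8, slack=3)
Line 8: ['fruit'] (min_width=5, slack=6)

Answer: |by    water|
|dinosaur   |
|early  snow|
|page  sound|
|warm       |
|pharmacy   |
|wind    for|
|fruit      |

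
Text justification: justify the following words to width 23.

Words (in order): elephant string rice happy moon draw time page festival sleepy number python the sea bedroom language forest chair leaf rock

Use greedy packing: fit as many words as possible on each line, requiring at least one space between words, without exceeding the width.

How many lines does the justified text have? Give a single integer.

Line 1: ['elephant', 'string', 'rice'] (min_width=20, slack=3)
Line 2: ['happy', 'moon', 'draw', 'time'] (min_width=20, slack=3)
Line 3: ['page', 'festival', 'sleepy'] (min_width=20, slack=3)
Line 4: ['number', 'python', 'the', 'sea'] (min_width=21, slack=2)
Line 5: ['bedroom', 'language', 'forest'] (min_width=23, slack=0)
Line 6: ['chair', 'leaf', 'rock'] (min_width=15, slack=8)
Total lines: 6

Answer: 6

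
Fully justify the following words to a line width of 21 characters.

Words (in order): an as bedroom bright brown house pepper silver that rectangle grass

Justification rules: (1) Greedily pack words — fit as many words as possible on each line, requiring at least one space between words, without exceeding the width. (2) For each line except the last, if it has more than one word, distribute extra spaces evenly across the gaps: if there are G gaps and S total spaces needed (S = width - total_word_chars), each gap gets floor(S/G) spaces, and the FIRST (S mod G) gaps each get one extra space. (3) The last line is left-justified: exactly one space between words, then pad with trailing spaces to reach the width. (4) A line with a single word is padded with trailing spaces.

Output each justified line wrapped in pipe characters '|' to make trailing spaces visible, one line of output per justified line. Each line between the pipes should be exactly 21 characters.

Answer: |an  as bedroom bright|
|brown   house  pepper|
|silver that rectangle|
|grass                |

Derivation:
Line 1: ['an', 'as', 'bedroom', 'bright'] (min_width=20, slack=1)
Line 2: ['brown', 'house', 'pepper'] (min_width=18, slack=3)
Line 3: ['silver', 'that', 'rectangle'] (min_width=21, slack=0)
Line 4: ['grass'] (min_width=5, slack=16)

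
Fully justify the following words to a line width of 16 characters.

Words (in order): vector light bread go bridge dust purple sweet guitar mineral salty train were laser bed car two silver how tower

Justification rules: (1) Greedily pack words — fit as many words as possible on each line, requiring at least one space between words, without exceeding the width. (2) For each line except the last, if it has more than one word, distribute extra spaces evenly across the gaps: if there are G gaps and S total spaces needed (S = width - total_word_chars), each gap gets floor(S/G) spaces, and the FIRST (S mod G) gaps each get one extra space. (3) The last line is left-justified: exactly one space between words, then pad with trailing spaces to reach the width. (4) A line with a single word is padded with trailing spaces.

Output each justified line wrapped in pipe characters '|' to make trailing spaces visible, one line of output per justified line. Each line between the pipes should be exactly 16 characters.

Line 1: ['vector', 'light'] (min_width=12, slack=4)
Line 2: ['bread', 'go', 'bridge'] (min_width=15, slack=1)
Line 3: ['dust', 'purple'] (min_width=11, slack=5)
Line 4: ['sweet', 'guitar'] (min_width=12, slack=4)
Line 5: ['mineral', 'salty'] (min_width=13, slack=3)
Line 6: ['train', 'were', 'laser'] (min_width=16, slack=0)
Line 7: ['bed', 'car', 'two'] (min_width=11, slack=5)
Line 8: ['silver', 'how', 'tower'] (min_width=16, slack=0)

Answer: |vector     light|
|bread  go bridge|
|dust      purple|
|sweet     guitar|
|mineral    salty|
|train were laser|
|bed    car   two|
|silver how tower|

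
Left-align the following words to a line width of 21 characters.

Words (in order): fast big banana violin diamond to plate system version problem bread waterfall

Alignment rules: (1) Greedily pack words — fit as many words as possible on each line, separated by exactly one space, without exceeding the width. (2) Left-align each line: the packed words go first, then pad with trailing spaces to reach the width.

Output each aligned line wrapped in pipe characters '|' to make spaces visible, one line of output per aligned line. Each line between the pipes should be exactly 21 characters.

Answer: |fast big banana      |
|violin diamond to    |
|plate system version |
|problem bread        |
|waterfall            |

Derivation:
Line 1: ['fast', 'big', 'banana'] (min_width=15, slack=6)
Line 2: ['violin', 'diamond', 'to'] (min_width=17, slack=4)
Line 3: ['plate', 'system', 'version'] (min_width=20, slack=1)
Line 4: ['problem', 'bread'] (min_width=13, slack=8)
Line 5: ['waterfall'] (min_width=9, slack=12)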